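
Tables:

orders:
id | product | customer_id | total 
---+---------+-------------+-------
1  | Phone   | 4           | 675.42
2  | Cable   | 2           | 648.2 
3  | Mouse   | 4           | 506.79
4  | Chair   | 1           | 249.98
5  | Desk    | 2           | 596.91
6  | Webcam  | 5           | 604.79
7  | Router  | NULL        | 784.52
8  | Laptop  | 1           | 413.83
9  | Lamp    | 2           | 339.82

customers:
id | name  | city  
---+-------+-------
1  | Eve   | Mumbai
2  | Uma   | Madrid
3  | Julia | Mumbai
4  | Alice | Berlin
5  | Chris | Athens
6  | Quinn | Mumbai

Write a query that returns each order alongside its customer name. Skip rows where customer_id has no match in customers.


INNER JOIN keeps only orders rows whose customer_id matches an id in customers. Walk through each order:
  - order 1 (Phone): customer_id=4 -> matches Alice
  - order 2 (Cable): customer_id=2 -> matches Uma
  - order 3 (Mouse): customer_id=4 -> matches Alice
  - order 4 (Chair): customer_id=1 -> matches Eve
  - order 5 (Desk): customer_id=2 -> matches Uma
  - order 6 (Webcam): customer_id=5 -> matches Chris
  - order 7 (Router): customer_id=NULL, no match -> dropped
  - order 8 (Laptop): customer_id=1 -> matches Eve
  - order 9 (Lamp): customer_id=2 -> matches Uma
So 1 of 9 rows is dropped.

SQL:
SELECT a.product, b.name AS customer
FROM orders a
INNER JOIN customers b ON a.customer_id = b.id

Result:
product | customer
--------+---------
Phone   | Alice   
Cable   | Uma     
Mouse   | Alice   
Chair   | Eve     
Desk    | Uma     
Webcam  | Chris   
Laptop  | Eve     
Lamp    | Uma     


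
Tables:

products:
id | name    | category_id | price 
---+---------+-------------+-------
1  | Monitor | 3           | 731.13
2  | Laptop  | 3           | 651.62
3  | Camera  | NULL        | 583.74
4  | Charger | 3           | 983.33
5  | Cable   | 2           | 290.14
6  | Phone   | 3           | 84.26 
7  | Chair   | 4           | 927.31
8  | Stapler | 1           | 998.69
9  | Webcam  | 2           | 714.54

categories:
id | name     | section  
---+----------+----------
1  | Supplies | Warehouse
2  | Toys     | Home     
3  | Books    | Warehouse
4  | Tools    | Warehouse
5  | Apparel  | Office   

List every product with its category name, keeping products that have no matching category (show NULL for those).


LEFT JOIN keeps every row from products (the left table); where category_id has no match in categories, the category columns become NULL. Walk through each product:
  - product 1 (Monitor): category_id=3 -> matches Books
  - product 2 (Laptop): category_id=3 -> matches Books
  - product 3 (Camera): category_id=NULL, no match -> kept with NULL
  - product 4 (Charger): category_id=3 -> matches Books
  - product 5 (Cable): category_id=2 -> matches Toys
  - product 6 (Phone): category_id=3 -> matches Books
  - product 7 (Chair): category_id=4 -> matches Tools
  - product 8 (Stapler): category_id=1 -> matches Supplies
  - product 9 (Webcam): category_id=2 -> matches Toys
All 9 rows appear; 1 has NULL category.

SQL:
SELECT a.name, b.name AS category
FROM products a
LEFT JOIN categories b ON a.category_id = b.id

Result:
name    | category
--------+---------
Monitor | Books   
Laptop  | Books   
Camera  | NULL    
Charger | Books   
Cable   | Toys    
Phone   | Books   
Chair   | Tools   
Stapler | Supplies
Webcam  | Toys    


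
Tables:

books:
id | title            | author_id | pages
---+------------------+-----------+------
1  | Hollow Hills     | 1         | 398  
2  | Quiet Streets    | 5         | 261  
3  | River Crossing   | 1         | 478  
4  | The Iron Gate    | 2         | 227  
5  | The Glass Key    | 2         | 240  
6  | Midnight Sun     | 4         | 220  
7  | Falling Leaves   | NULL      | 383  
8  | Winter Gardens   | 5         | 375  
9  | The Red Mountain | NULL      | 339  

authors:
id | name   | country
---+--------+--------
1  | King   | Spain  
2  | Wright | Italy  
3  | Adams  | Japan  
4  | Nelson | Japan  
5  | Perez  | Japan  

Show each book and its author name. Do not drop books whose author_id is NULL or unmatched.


LEFT JOIN keeps every row from books (the left table); where author_id has no match in authors, the author columns become NULL. Walk through each book:
  - book 1 (Hollow Hills): author_id=1 -> matches King
  - book 2 (Quiet Streets): author_id=5 -> matches Perez
  - book 3 (River Crossing): author_id=1 -> matches King
  - book 4 (The Iron Gate): author_id=2 -> matches Wright
  - book 5 (The Glass Key): author_id=2 -> matches Wright
  - book 6 (Midnight Sun): author_id=4 -> matches Nelson
  - book 7 (Falling Leaves): author_id=NULL, no match -> kept with NULL
  - book 8 (Winter Gardens): author_id=5 -> matches Perez
  - book 9 (The Red Mountain): author_id=NULL, no match -> kept with NULL
All 9 rows appear; 2 have NULL author.

SQL:
SELECT a.title, b.name AS author
FROM books a
LEFT JOIN authors b ON a.author_id = b.id

Result:
title            | author
-----------------+-------
Hollow Hills     | King  
Quiet Streets    | Perez 
River Crossing   | King  
The Iron Gate    | Wright
The Glass Key    | Wright
Midnight Sun     | Nelson
Falling Leaves   | NULL  
Winter Gardens   | Perez 
The Red Mountain | NULL  


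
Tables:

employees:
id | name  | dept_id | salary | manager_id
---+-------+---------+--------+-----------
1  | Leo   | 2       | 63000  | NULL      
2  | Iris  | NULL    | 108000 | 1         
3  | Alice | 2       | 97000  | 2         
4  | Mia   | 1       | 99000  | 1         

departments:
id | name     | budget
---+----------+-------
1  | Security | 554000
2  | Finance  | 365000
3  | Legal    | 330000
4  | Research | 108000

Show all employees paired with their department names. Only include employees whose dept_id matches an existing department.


INNER JOIN keeps only employees rows whose dept_id matches an id in departments. Walk through each employee:
  - employee 1 (Leo): dept_id=2 -> matches Finance
  - employee 2 (Iris): dept_id=NULL, no match -> dropped
  - employee 3 (Alice): dept_id=2 -> matches Finance
  - employee 4 (Mia): dept_id=1 -> matches Security
So 1 of 4 rows is dropped.

SQL:
SELECT a.name, b.name AS department
FROM employees a
INNER JOIN departments b ON a.dept_id = b.id

Result:
name  | department
------+-----------
Leo   | Finance   
Alice | Finance   
Mia   | Security  


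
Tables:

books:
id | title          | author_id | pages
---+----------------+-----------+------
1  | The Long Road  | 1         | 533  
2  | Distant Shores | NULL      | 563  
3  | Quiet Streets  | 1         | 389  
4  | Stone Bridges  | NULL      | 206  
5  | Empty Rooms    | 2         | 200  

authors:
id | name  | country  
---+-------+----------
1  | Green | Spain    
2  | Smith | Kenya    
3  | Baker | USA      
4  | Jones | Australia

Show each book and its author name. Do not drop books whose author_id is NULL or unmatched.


LEFT JOIN keeps every row from books (the left table); where author_id has no match in authors, the author columns become NULL. Walk through each book:
  - book 1 (The Long Road): author_id=1 -> matches Green
  - book 2 (Distant Shores): author_id=NULL, no match -> kept with NULL
  - book 3 (Quiet Streets): author_id=1 -> matches Green
  - book 4 (Stone Bridges): author_id=NULL, no match -> kept with NULL
  - book 5 (Empty Rooms): author_id=2 -> matches Smith
All 5 rows appear; 2 have NULL author.

SQL:
SELECT a.title, b.name AS author
FROM books a
LEFT JOIN authors b ON a.author_id = b.id

Result:
title          | author
---------------+-------
The Long Road  | Green 
Distant Shores | NULL  
Quiet Streets  | Green 
Stone Bridges  | NULL  
Empty Rooms    | Smith 


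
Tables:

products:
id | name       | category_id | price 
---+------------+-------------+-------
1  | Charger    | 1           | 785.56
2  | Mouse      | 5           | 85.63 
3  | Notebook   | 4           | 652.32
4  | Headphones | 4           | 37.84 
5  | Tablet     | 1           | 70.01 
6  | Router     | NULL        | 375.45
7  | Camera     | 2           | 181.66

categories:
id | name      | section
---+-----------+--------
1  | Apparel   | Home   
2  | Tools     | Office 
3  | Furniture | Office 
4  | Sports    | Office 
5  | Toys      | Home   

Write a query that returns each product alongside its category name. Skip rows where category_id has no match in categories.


INNER JOIN keeps only products rows whose category_id matches an id in categories. Walk through each product:
  - product 1 (Charger): category_id=1 -> matches Apparel
  - product 2 (Mouse): category_id=5 -> matches Toys
  - product 3 (Notebook): category_id=4 -> matches Sports
  - product 4 (Headphones): category_id=4 -> matches Sports
  - product 5 (Tablet): category_id=1 -> matches Apparel
  - product 6 (Router): category_id=NULL, no match -> dropped
  - product 7 (Camera): category_id=2 -> matches Tools
So 1 of 7 rows is dropped.

SQL:
SELECT a.name, b.name AS category
FROM products a
INNER JOIN categories b ON a.category_id = b.id

Result:
name       | category
-----------+---------
Charger    | Apparel 
Mouse      | Toys    
Notebook   | Sports  
Headphones | Sports  
Tablet     | Apparel 
Camera     | Tools   


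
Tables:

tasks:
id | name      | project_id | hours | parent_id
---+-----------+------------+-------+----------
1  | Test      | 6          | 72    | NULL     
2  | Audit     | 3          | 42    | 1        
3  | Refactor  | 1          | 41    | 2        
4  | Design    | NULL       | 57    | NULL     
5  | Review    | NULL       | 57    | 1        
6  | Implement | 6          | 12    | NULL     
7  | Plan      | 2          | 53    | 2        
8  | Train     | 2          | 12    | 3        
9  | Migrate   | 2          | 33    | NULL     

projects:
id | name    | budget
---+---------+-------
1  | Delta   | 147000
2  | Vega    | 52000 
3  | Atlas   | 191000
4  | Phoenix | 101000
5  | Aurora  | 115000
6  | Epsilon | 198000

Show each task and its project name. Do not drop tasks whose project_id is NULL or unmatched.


LEFT JOIN keeps every row from tasks (the left table); where project_id has no match in projects, the project columns become NULL. Walk through each task:
  - task 1 (Test): project_id=6 -> matches Epsilon
  - task 2 (Audit): project_id=3 -> matches Atlas
  - task 3 (Refactor): project_id=1 -> matches Delta
  - task 4 (Design): project_id=NULL, no match -> kept with NULL
  - task 5 (Review): project_id=NULL, no match -> kept with NULL
  - task 6 (Implement): project_id=6 -> matches Epsilon
  - task 7 (Plan): project_id=2 -> matches Vega
  - task 8 (Train): project_id=2 -> matches Vega
  - task 9 (Migrate): project_id=2 -> matches Vega
All 9 rows appear; 2 have NULL project.

SQL:
SELECT a.name, b.name AS project
FROM tasks a
LEFT JOIN projects b ON a.project_id = b.id

Result:
name      | project
----------+--------
Test      | Epsilon
Audit     | Atlas  
Refactor  | Delta  
Design    | NULL   
Review    | NULL   
Implement | Epsilon
Plan      | Vega   
Train     | Vega   
Migrate   | Vega   


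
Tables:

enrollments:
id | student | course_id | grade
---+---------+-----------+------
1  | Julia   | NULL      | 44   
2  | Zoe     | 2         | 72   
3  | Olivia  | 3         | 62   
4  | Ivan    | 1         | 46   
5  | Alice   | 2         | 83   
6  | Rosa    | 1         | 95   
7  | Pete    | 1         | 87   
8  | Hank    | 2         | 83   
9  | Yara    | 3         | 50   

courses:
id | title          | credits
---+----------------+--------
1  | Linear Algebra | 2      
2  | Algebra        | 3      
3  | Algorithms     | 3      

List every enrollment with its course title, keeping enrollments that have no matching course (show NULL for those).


LEFT JOIN keeps every row from enrollments (the left table); where course_id has no match in courses, the course columns become NULL. Walk through each enrollment:
  - enrollment 1 (Julia): course_id=NULL, no match -> kept with NULL
  - enrollment 2 (Zoe): course_id=2 -> matches Algebra
  - enrollment 3 (Olivia): course_id=3 -> matches Algorithms
  - enrollment 4 (Ivan): course_id=1 -> matches Linear Algebra
  - enrollment 5 (Alice): course_id=2 -> matches Algebra
  - enrollment 6 (Rosa): course_id=1 -> matches Linear Algebra
  - enrollment 7 (Pete): course_id=1 -> matches Linear Algebra
  - enrollment 8 (Hank): course_id=2 -> matches Algebra
  - enrollment 9 (Yara): course_id=3 -> matches Algorithms
All 9 rows appear; 1 has NULL course.

SQL:
SELECT a.student, b.title AS course
FROM enrollments a
LEFT JOIN courses b ON a.course_id = b.id

Result:
student | course        
--------+---------------
Julia   | NULL          
Zoe     | Algebra       
Olivia  | Algorithms    
Ivan    | Linear Algebra
Alice   | Algebra       
Rosa    | Linear Algebra
Pete    | Linear Algebra
Hank    | Algebra       
Yara    | Algorithms    


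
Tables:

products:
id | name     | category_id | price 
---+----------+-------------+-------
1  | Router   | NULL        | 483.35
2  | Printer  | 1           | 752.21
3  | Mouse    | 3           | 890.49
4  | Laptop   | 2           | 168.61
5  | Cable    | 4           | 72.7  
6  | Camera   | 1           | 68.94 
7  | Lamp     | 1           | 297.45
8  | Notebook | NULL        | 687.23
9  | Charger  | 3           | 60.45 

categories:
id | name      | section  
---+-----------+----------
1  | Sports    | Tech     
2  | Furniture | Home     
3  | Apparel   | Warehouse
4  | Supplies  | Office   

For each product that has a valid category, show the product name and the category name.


INNER JOIN keeps only products rows whose category_id matches an id in categories. Walk through each product:
  - product 1 (Router): category_id=NULL, no match -> dropped
  - product 2 (Printer): category_id=1 -> matches Sports
  - product 3 (Mouse): category_id=3 -> matches Apparel
  - product 4 (Laptop): category_id=2 -> matches Furniture
  - product 5 (Cable): category_id=4 -> matches Supplies
  - product 6 (Camera): category_id=1 -> matches Sports
  - product 7 (Lamp): category_id=1 -> matches Sports
  - product 8 (Notebook): category_id=NULL, no match -> dropped
  - product 9 (Charger): category_id=3 -> matches Apparel
So 2 of 9 rows are dropped.

SQL:
SELECT a.name, b.name AS category
FROM products a
INNER JOIN categories b ON a.category_id = b.id

Result:
name    | category 
--------+----------
Printer | Sports   
Mouse   | Apparel  
Laptop  | Furniture
Cable   | Supplies 
Camera  | Sports   
Lamp    | Sports   
Charger | Apparel  


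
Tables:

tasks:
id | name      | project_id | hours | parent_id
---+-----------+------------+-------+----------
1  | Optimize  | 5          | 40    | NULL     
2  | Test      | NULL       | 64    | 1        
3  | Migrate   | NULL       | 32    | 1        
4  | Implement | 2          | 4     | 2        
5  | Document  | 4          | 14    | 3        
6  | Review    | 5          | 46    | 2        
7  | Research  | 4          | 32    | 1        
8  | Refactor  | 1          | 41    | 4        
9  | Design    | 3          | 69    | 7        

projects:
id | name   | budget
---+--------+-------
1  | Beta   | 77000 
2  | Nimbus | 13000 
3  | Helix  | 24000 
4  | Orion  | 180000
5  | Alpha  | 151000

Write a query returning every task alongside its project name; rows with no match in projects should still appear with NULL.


LEFT JOIN keeps every row from tasks (the left table); where project_id has no match in projects, the project columns become NULL. Walk through each task:
  - task 1 (Optimize): project_id=5 -> matches Alpha
  - task 2 (Test): project_id=NULL, no match -> kept with NULL
  - task 3 (Migrate): project_id=NULL, no match -> kept with NULL
  - task 4 (Implement): project_id=2 -> matches Nimbus
  - task 5 (Document): project_id=4 -> matches Orion
  - task 6 (Review): project_id=5 -> matches Alpha
  - task 7 (Research): project_id=4 -> matches Orion
  - task 8 (Refactor): project_id=1 -> matches Beta
  - task 9 (Design): project_id=3 -> matches Helix
All 9 rows appear; 2 have NULL project.

SQL:
SELECT a.name, b.name AS project
FROM tasks a
LEFT JOIN projects b ON a.project_id = b.id

Result:
name      | project
----------+--------
Optimize  | Alpha  
Test      | NULL   
Migrate   | NULL   
Implement | Nimbus 
Document  | Orion  
Review    | Alpha  
Research  | Orion  
Refactor  | Beta   
Design    | Helix  


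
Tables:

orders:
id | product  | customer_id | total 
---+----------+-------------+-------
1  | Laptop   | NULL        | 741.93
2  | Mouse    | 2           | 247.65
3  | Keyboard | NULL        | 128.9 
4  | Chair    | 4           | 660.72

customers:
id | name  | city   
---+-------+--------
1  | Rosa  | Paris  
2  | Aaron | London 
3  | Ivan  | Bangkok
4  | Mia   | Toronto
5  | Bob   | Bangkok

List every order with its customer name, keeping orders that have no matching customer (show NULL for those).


LEFT JOIN keeps every row from orders (the left table); where customer_id has no match in customers, the customer columns become NULL. Walk through each order:
  - order 1 (Laptop): customer_id=NULL, no match -> kept with NULL
  - order 2 (Mouse): customer_id=2 -> matches Aaron
  - order 3 (Keyboard): customer_id=NULL, no match -> kept with NULL
  - order 4 (Chair): customer_id=4 -> matches Mia
All 4 rows appear; 2 have NULL customer.

SQL:
SELECT a.product, b.name AS customer
FROM orders a
LEFT JOIN customers b ON a.customer_id = b.id

Result:
product  | customer
---------+---------
Laptop   | NULL    
Mouse    | Aaron   
Keyboard | NULL    
Chair    | Mia     


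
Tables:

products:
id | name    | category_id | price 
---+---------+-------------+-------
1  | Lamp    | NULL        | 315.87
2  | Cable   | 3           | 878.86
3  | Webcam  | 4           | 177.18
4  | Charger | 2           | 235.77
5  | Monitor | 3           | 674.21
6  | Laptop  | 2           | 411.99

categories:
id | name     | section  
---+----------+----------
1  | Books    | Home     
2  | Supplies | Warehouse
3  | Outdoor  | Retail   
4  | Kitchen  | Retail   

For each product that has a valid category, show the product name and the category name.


INNER JOIN keeps only products rows whose category_id matches an id in categories. Walk through each product:
  - product 1 (Lamp): category_id=NULL, no match -> dropped
  - product 2 (Cable): category_id=3 -> matches Outdoor
  - product 3 (Webcam): category_id=4 -> matches Kitchen
  - product 4 (Charger): category_id=2 -> matches Supplies
  - product 5 (Monitor): category_id=3 -> matches Outdoor
  - product 6 (Laptop): category_id=2 -> matches Supplies
So 1 of 6 rows is dropped.

SQL:
SELECT a.name, b.name AS category
FROM products a
INNER JOIN categories b ON a.category_id = b.id

Result:
name    | category
--------+---------
Cable   | Outdoor 
Webcam  | Kitchen 
Charger | Supplies
Monitor | Outdoor 
Laptop  | Supplies


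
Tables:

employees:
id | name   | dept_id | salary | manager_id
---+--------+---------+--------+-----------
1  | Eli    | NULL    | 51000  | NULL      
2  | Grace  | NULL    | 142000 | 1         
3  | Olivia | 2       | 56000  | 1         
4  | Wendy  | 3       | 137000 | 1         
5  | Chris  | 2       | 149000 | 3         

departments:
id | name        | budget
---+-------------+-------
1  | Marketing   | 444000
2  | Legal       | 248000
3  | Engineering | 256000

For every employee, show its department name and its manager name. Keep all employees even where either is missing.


Two LEFT JOINs from the same base table employees: one to departments via dept_id, one to employees itself via manager_id. Both are LEFT so every employee is preserved.
Match against departments:
  - employee 1 (Eli): dept_id=NULL, no match -> kept with NULL
  - employee 2 (Grace): dept_id=NULL, no match -> kept with NULL
  - employee 3 (Olivia): dept_id=2 -> matches Legal
  - employee 4 (Wendy): dept_id=3 -> matches Engineering
  - employee 5 (Chris): dept_id=2 -> matches Legal
Match against employees (self):
  - employee 1 (Eli): manager_id=NULL -> NULL
  - employee 2 (Grace): manager_id=1 -> Eli
  - employee 3 (Olivia): manager_id=1 -> Eli
  - employee 4 (Wendy): manager_id=1 -> Eli
  - employee 5 (Chris): manager_id=3 -> Olivia

SQL:
SELECT a.name, b.name AS department, c.name AS manager
FROM employees a
LEFT JOIN departments b ON a.dept_id = b.id
LEFT JOIN employees c ON a.manager_id = c.id

Result:
name   | department  | manager
-------+-------------+--------
Eli    | NULL        | NULL   
Grace  | NULL        | Eli    
Olivia | Legal       | Eli    
Wendy  | Engineering | Eli    
Chris  | Legal       | Olivia 


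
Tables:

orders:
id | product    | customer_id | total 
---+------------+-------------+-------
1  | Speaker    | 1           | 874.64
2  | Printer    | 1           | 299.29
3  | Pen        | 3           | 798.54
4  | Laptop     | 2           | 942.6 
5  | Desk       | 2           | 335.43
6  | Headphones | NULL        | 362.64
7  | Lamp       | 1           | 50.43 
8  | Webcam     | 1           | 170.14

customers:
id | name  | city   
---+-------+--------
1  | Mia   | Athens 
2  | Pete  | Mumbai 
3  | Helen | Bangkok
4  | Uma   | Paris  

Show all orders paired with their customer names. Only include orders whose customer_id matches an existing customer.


INNER JOIN keeps only orders rows whose customer_id matches an id in customers. Walk through each order:
  - order 1 (Speaker): customer_id=1 -> matches Mia
  - order 2 (Printer): customer_id=1 -> matches Mia
  - order 3 (Pen): customer_id=3 -> matches Helen
  - order 4 (Laptop): customer_id=2 -> matches Pete
  - order 5 (Desk): customer_id=2 -> matches Pete
  - order 6 (Headphones): customer_id=NULL, no match -> dropped
  - order 7 (Lamp): customer_id=1 -> matches Mia
  - order 8 (Webcam): customer_id=1 -> matches Mia
So 1 of 8 rows is dropped.

SQL:
SELECT a.product, b.name AS customer
FROM orders a
INNER JOIN customers b ON a.customer_id = b.id

Result:
product | customer
--------+---------
Speaker | Mia     
Printer | Mia     
Pen     | Helen   
Laptop  | Pete    
Desk    | Pete    
Lamp    | Mia     
Webcam  | Mia     


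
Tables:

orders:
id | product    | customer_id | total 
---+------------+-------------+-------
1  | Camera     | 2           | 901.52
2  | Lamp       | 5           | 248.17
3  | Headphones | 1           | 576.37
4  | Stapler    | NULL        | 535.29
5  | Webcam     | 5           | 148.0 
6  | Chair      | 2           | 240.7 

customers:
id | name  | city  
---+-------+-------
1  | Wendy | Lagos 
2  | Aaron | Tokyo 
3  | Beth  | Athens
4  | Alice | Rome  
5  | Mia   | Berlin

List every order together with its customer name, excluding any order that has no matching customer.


INNER JOIN keeps only orders rows whose customer_id matches an id in customers. Walk through each order:
  - order 1 (Camera): customer_id=2 -> matches Aaron
  - order 2 (Lamp): customer_id=5 -> matches Mia
  - order 3 (Headphones): customer_id=1 -> matches Wendy
  - order 4 (Stapler): customer_id=NULL, no match -> dropped
  - order 5 (Webcam): customer_id=5 -> matches Mia
  - order 6 (Chair): customer_id=2 -> matches Aaron
So 1 of 6 rows is dropped.

SQL:
SELECT a.product, b.name AS customer
FROM orders a
INNER JOIN customers b ON a.customer_id = b.id

Result:
product    | customer
-----------+---------
Camera     | Aaron   
Lamp       | Mia     
Headphones | Wendy   
Webcam     | Mia     
Chair      | Aaron   


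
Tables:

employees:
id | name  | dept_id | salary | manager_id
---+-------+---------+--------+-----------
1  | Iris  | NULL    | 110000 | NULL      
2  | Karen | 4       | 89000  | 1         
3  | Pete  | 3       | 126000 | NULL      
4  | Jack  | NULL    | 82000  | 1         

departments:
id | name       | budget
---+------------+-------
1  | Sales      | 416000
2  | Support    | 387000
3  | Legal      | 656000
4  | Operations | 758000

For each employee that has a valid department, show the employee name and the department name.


INNER JOIN keeps only employees rows whose dept_id matches an id in departments. Walk through each employee:
  - employee 1 (Iris): dept_id=NULL, no match -> dropped
  - employee 2 (Karen): dept_id=4 -> matches Operations
  - employee 3 (Pete): dept_id=3 -> matches Legal
  - employee 4 (Jack): dept_id=NULL, no match -> dropped
So 2 of 4 rows are dropped.

SQL:
SELECT a.name, b.name AS department
FROM employees a
INNER JOIN departments b ON a.dept_id = b.id

Result:
name  | department
------+-----------
Karen | Operations
Pete  | Legal     


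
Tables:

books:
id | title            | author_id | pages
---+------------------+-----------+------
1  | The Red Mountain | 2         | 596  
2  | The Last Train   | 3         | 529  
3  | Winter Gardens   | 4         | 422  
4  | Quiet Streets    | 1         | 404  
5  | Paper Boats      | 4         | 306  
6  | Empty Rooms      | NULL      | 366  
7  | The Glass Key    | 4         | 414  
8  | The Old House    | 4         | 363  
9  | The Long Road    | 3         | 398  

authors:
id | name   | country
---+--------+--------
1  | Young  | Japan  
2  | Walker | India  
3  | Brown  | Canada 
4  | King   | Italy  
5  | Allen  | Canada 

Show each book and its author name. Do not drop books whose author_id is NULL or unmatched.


LEFT JOIN keeps every row from books (the left table); where author_id has no match in authors, the author columns become NULL. Walk through each book:
  - book 1 (The Red Mountain): author_id=2 -> matches Walker
  - book 2 (The Last Train): author_id=3 -> matches Brown
  - book 3 (Winter Gardens): author_id=4 -> matches King
  - book 4 (Quiet Streets): author_id=1 -> matches Young
  - book 5 (Paper Boats): author_id=4 -> matches King
  - book 6 (Empty Rooms): author_id=NULL, no match -> kept with NULL
  - book 7 (The Glass Key): author_id=4 -> matches King
  - book 8 (The Old House): author_id=4 -> matches King
  - book 9 (The Long Road): author_id=3 -> matches Brown
All 9 rows appear; 1 has NULL author.

SQL:
SELECT a.title, b.name AS author
FROM books a
LEFT JOIN authors b ON a.author_id = b.id

Result:
title            | author
-----------------+-------
The Red Mountain | Walker
The Last Train   | Brown 
Winter Gardens   | King  
Quiet Streets    | Young 
Paper Boats      | King  
Empty Rooms      | NULL  
The Glass Key    | King  
The Old House    | King  
The Long Road    | Brown 


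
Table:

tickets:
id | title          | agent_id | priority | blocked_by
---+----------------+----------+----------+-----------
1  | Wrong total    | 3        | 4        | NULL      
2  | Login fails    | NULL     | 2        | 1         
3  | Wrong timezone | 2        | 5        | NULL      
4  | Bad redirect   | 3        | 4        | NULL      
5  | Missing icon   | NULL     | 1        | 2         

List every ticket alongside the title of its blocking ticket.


This is a self-join: tickets is joined to a second copy of itself, matching each row's blocked_by to another row's id. Use LEFT JOIN so rows with blocked_by=NULL are kept.
  - ticket 1 (Wrong total): blocked_by=NULL -> NULL
  - ticket 2 (Login fails): blocked_by=1 -> Wrong total
  - ticket 3 (Wrong timezone): blocked_by=NULL -> NULL
  - ticket 4 (Bad redirect): blocked_by=NULL -> NULL
  - ticket 5 (Missing icon): blocked_by=2 -> Login fails

SQL:
SELECT a.title AS item, b.title AS blocked_by
FROM tickets a
LEFT JOIN tickets b ON a.blocked_by = b.id

Result:
item           | blocked_by 
---------------+------------
Wrong total    | NULL       
Login fails    | Wrong total
Wrong timezone | NULL       
Bad redirect   | NULL       
Missing icon   | Login fails


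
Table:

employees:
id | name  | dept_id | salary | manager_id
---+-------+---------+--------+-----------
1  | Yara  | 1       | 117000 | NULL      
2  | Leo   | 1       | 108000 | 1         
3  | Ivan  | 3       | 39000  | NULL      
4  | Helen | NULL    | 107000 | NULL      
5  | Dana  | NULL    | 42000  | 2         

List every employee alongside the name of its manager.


This is a self-join: employees is joined to a second copy of itself, matching each row's manager_id to another row's id. Use LEFT JOIN so rows with manager_id=NULL are kept.
  - employee 1 (Yara): manager_id=NULL -> NULL
  - employee 2 (Leo): manager_id=1 -> Yara
  - employee 3 (Ivan): manager_id=NULL -> NULL
  - employee 4 (Helen): manager_id=NULL -> NULL
  - employee 5 (Dana): manager_id=2 -> Leo

SQL:
SELECT a.name AS item, b.name AS manager
FROM employees a
LEFT JOIN employees b ON a.manager_id = b.id

Result:
item  | manager
------+--------
Yara  | NULL   
Leo   | Yara   
Ivan  | NULL   
Helen | NULL   
Dana  | Leo    


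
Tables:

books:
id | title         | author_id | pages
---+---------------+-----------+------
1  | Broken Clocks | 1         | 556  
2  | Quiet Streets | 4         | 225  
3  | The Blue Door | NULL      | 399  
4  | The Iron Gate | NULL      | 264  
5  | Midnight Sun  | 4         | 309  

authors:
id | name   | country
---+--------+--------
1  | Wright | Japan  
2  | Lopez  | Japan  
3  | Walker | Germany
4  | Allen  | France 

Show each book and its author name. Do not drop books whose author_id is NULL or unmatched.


LEFT JOIN keeps every row from books (the left table); where author_id has no match in authors, the author columns become NULL. Walk through each book:
  - book 1 (Broken Clocks): author_id=1 -> matches Wright
  - book 2 (Quiet Streets): author_id=4 -> matches Allen
  - book 3 (The Blue Door): author_id=NULL, no match -> kept with NULL
  - book 4 (The Iron Gate): author_id=NULL, no match -> kept with NULL
  - book 5 (Midnight Sun): author_id=4 -> matches Allen
All 5 rows appear; 2 have NULL author.

SQL:
SELECT a.title, b.name AS author
FROM books a
LEFT JOIN authors b ON a.author_id = b.id

Result:
title         | author
--------------+-------
Broken Clocks | Wright
Quiet Streets | Allen 
The Blue Door | NULL  
The Iron Gate | NULL  
Midnight Sun  | Allen 


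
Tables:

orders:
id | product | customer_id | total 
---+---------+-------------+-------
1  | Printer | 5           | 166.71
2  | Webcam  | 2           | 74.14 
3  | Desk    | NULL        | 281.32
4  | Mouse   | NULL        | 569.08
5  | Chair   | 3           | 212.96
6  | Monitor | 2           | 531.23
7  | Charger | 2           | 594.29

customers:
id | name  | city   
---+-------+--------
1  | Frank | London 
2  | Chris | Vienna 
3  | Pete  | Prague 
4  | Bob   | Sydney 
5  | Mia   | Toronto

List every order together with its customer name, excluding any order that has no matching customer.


INNER JOIN keeps only orders rows whose customer_id matches an id in customers. Walk through each order:
  - order 1 (Printer): customer_id=5 -> matches Mia
  - order 2 (Webcam): customer_id=2 -> matches Chris
  - order 3 (Desk): customer_id=NULL, no match -> dropped
  - order 4 (Mouse): customer_id=NULL, no match -> dropped
  - order 5 (Chair): customer_id=3 -> matches Pete
  - order 6 (Monitor): customer_id=2 -> matches Chris
  - order 7 (Charger): customer_id=2 -> matches Chris
So 2 of 7 rows are dropped.

SQL:
SELECT a.product, b.name AS customer
FROM orders a
INNER JOIN customers b ON a.customer_id = b.id

Result:
product | customer
--------+---------
Printer | Mia     
Webcam  | Chris   
Chair   | Pete    
Monitor | Chris   
Charger | Chris   


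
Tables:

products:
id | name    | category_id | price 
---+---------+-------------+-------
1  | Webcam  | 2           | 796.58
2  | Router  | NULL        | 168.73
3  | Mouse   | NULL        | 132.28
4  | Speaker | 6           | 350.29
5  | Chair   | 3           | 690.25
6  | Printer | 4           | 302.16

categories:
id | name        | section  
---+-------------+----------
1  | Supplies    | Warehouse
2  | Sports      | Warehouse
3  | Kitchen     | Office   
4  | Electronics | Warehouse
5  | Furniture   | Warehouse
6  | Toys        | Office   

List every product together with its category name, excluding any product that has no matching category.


INNER JOIN keeps only products rows whose category_id matches an id in categories. Walk through each product:
  - product 1 (Webcam): category_id=2 -> matches Sports
  - product 2 (Router): category_id=NULL, no match -> dropped
  - product 3 (Mouse): category_id=NULL, no match -> dropped
  - product 4 (Speaker): category_id=6 -> matches Toys
  - product 5 (Chair): category_id=3 -> matches Kitchen
  - product 6 (Printer): category_id=4 -> matches Electronics
So 2 of 6 rows are dropped.

SQL:
SELECT a.name, b.name AS category
FROM products a
INNER JOIN categories b ON a.category_id = b.id

Result:
name    | category   
--------+------------
Webcam  | Sports     
Speaker | Toys       
Chair   | Kitchen    
Printer | Electronics


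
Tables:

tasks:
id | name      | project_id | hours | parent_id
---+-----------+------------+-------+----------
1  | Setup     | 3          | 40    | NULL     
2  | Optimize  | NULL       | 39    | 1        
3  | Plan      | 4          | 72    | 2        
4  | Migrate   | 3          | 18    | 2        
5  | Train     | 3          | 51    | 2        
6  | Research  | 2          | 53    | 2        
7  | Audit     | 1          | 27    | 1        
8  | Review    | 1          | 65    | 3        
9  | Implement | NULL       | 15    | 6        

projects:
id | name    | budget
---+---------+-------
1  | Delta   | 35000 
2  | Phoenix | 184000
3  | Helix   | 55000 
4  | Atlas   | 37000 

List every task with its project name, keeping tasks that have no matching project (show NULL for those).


LEFT JOIN keeps every row from tasks (the left table); where project_id has no match in projects, the project columns become NULL. Walk through each task:
  - task 1 (Setup): project_id=3 -> matches Helix
  - task 2 (Optimize): project_id=NULL, no match -> kept with NULL
  - task 3 (Plan): project_id=4 -> matches Atlas
  - task 4 (Migrate): project_id=3 -> matches Helix
  - task 5 (Train): project_id=3 -> matches Helix
  - task 6 (Research): project_id=2 -> matches Phoenix
  - task 7 (Audit): project_id=1 -> matches Delta
  - task 8 (Review): project_id=1 -> matches Delta
  - task 9 (Implement): project_id=NULL, no match -> kept with NULL
All 9 rows appear; 2 have NULL project.

SQL:
SELECT a.name, b.name AS project
FROM tasks a
LEFT JOIN projects b ON a.project_id = b.id

Result:
name      | project
----------+--------
Setup     | Helix  
Optimize  | NULL   
Plan      | Atlas  
Migrate   | Helix  
Train     | Helix  
Research  | Phoenix
Audit     | Delta  
Review    | Delta  
Implement | NULL   


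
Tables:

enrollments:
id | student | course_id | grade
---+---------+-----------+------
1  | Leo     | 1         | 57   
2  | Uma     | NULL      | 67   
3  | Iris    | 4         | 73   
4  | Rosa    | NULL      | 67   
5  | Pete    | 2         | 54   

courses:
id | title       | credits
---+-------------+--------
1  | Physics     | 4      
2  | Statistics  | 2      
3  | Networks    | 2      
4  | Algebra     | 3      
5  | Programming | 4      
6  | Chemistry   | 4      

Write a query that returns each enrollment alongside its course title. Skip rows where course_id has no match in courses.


INNER JOIN keeps only enrollments rows whose course_id matches an id in courses. Walk through each enrollment:
  - enrollment 1 (Leo): course_id=1 -> matches Physics
  - enrollment 2 (Uma): course_id=NULL, no match -> dropped
  - enrollment 3 (Iris): course_id=4 -> matches Algebra
  - enrollment 4 (Rosa): course_id=NULL, no match -> dropped
  - enrollment 5 (Pete): course_id=2 -> matches Statistics
So 2 of 5 rows are dropped.

SQL:
SELECT a.student, b.title AS course
FROM enrollments a
INNER JOIN courses b ON a.course_id = b.id

Result:
student | course    
--------+-----------
Leo     | Physics   
Iris    | Algebra   
Pete    | Statistics


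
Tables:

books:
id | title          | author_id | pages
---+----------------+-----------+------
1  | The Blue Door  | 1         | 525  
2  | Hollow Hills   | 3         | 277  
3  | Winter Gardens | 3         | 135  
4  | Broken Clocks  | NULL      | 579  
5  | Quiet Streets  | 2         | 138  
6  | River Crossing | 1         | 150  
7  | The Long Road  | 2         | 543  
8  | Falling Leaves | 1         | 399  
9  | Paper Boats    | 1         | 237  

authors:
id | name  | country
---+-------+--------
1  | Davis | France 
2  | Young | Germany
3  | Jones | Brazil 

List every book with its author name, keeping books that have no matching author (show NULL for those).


LEFT JOIN keeps every row from books (the left table); where author_id has no match in authors, the author columns become NULL. Walk through each book:
  - book 1 (The Blue Door): author_id=1 -> matches Davis
  - book 2 (Hollow Hills): author_id=3 -> matches Jones
  - book 3 (Winter Gardens): author_id=3 -> matches Jones
  - book 4 (Broken Clocks): author_id=NULL, no match -> kept with NULL
  - book 5 (Quiet Streets): author_id=2 -> matches Young
  - book 6 (River Crossing): author_id=1 -> matches Davis
  - book 7 (The Long Road): author_id=2 -> matches Young
  - book 8 (Falling Leaves): author_id=1 -> matches Davis
  - book 9 (Paper Boats): author_id=1 -> matches Davis
All 9 rows appear; 1 has NULL author.

SQL:
SELECT a.title, b.name AS author
FROM books a
LEFT JOIN authors b ON a.author_id = b.id

Result:
title          | author
---------------+-------
The Blue Door  | Davis 
Hollow Hills   | Jones 
Winter Gardens | Jones 
Broken Clocks  | NULL  
Quiet Streets  | Young 
River Crossing | Davis 
The Long Road  | Young 
Falling Leaves | Davis 
Paper Boats    | Davis 


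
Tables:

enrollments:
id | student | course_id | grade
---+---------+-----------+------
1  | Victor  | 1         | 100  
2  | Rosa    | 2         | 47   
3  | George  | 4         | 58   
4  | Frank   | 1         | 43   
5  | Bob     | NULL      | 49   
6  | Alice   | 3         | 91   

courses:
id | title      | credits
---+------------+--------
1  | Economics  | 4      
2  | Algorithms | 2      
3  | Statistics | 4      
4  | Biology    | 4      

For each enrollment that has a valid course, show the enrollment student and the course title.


INNER JOIN keeps only enrollments rows whose course_id matches an id in courses. Walk through each enrollment:
  - enrollment 1 (Victor): course_id=1 -> matches Economics
  - enrollment 2 (Rosa): course_id=2 -> matches Algorithms
  - enrollment 3 (George): course_id=4 -> matches Biology
  - enrollment 4 (Frank): course_id=1 -> matches Economics
  - enrollment 5 (Bob): course_id=NULL, no match -> dropped
  - enrollment 6 (Alice): course_id=3 -> matches Statistics
So 1 of 6 rows is dropped.

SQL:
SELECT a.student, b.title AS course
FROM enrollments a
INNER JOIN courses b ON a.course_id = b.id

Result:
student | course    
--------+-----------
Victor  | Economics 
Rosa    | Algorithms
George  | Biology   
Frank   | Economics 
Alice   | Statistics


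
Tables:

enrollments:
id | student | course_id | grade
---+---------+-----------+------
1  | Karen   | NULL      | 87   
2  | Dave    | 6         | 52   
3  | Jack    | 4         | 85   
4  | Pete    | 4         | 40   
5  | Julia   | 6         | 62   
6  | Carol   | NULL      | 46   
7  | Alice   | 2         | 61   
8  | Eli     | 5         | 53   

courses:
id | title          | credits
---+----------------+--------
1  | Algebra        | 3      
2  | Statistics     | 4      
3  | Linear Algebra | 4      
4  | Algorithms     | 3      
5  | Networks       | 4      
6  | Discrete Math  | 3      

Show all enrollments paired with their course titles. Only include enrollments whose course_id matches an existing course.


INNER JOIN keeps only enrollments rows whose course_id matches an id in courses. Walk through each enrollment:
  - enrollment 1 (Karen): course_id=NULL, no match -> dropped
  - enrollment 2 (Dave): course_id=6 -> matches Discrete Math
  - enrollment 3 (Jack): course_id=4 -> matches Algorithms
  - enrollment 4 (Pete): course_id=4 -> matches Algorithms
  - enrollment 5 (Julia): course_id=6 -> matches Discrete Math
  - enrollment 6 (Carol): course_id=NULL, no match -> dropped
  - enrollment 7 (Alice): course_id=2 -> matches Statistics
  - enrollment 8 (Eli): course_id=5 -> matches Networks
So 2 of 8 rows are dropped.

SQL:
SELECT a.student, b.title AS course
FROM enrollments a
INNER JOIN courses b ON a.course_id = b.id

Result:
student | course       
--------+--------------
Dave    | Discrete Math
Jack    | Algorithms   
Pete    | Algorithms   
Julia   | Discrete Math
Alice   | Statistics   
Eli     | Networks     


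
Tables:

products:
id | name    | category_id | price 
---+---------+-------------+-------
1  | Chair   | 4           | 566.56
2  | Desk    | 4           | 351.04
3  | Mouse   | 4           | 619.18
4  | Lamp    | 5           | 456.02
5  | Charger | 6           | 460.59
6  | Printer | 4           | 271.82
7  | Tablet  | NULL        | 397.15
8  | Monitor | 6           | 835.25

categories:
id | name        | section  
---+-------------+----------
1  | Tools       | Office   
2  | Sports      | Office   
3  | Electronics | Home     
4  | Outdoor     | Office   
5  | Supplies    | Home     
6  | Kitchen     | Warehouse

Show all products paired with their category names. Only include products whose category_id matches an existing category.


INNER JOIN keeps only products rows whose category_id matches an id in categories. Walk through each product:
  - product 1 (Chair): category_id=4 -> matches Outdoor
  - product 2 (Desk): category_id=4 -> matches Outdoor
  - product 3 (Mouse): category_id=4 -> matches Outdoor
  - product 4 (Lamp): category_id=5 -> matches Supplies
  - product 5 (Charger): category_id=6 -> matches Kitchen
  - product 6 (Printer): category_id=4 -> matches Outdoor
  - product 7 (Tablet): category_id=NULL, no match -> dropped
  - product 8 (Monitor): category_id=6 -> matches Kitchen
So 1 of 8 rows is dropped.

SQL:
SELECT a.name, b.name AS category
FROM products a
INNER JOIN categories b ON a.category_id = b.id

Result:
name    | category
--------+---------
Chair   | Outdoor 
Desk    | Outdoor 
Mouse   | Outdoor 
Lamp    | Supplies
Charger | Kitchen 
Printer | Outdoor 
Monitor | Kitchen 
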